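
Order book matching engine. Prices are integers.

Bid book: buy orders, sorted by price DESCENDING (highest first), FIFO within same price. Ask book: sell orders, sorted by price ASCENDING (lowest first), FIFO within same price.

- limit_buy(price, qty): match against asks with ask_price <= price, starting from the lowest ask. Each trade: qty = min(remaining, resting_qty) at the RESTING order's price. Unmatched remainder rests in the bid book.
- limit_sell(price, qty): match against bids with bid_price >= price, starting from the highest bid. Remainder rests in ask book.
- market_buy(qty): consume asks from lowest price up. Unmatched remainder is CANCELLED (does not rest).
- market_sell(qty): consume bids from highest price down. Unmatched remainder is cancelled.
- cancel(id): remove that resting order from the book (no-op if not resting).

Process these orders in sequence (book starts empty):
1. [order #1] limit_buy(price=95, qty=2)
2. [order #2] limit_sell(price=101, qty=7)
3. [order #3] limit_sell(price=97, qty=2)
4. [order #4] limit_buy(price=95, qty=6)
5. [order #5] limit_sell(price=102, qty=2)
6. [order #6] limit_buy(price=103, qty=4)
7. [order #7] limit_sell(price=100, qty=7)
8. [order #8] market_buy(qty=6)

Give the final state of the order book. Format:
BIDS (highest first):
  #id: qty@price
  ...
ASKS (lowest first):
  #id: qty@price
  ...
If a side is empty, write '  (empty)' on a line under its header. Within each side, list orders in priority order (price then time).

After op 1 [order #1] limit_buy(price=95, qty=2): fills=none; bids=[#1:2@95] asks=[-]
After op 2 [order #2] limit_sell(price=101, qty=7): fills=none; bids=[#1:2@95] asks=[#2:7@101]
After op 3 [order #3] limit_sell(price=97, qty=2): fills=none; bids=[#1:2@95] asks=[#3:2@97 #2:7@101]
After op 4 [order #4] limit_buy(price=95, qty=6): fills=none; bids=[#1:2@95 #4:6@95] asks=[#3:2@97 #2:7@101]
After op 5 [order #5] limit_sell(price=102, qty=2): fills=none; bids=[#1:2@95 #4:6@95] asks=[#3:2@97 #2:7@101 #5:2@102]
After op 6 [order #6] limit_buy(price=103, qty=4): fills=#6x#3:2@97 #6x#2:2@101; bids=[#1:2@95 #4:6@95] asks=[#2:5@101 #5:2@102]
After op 7 [order #7] limit_sell(price=100, qty=7): fills=none; bids=[#1:2@95 #4:6@95] asks=[#7:7@100 #2:5@101 #5:2@102]
After op 8 [order #8] market_buy(qty=6): fills=#8x#7:6@100; bids=[#1:2@95 #4:6@95] asks=[#7:1@100 #2:5@101 #5:2@102]

Answer: BIDS (highest first):
  #1: 2@95
  #4: 6@95
ASKS (lowest first):
  #7: 1@100
  #2: 5@101
  #5: 2@102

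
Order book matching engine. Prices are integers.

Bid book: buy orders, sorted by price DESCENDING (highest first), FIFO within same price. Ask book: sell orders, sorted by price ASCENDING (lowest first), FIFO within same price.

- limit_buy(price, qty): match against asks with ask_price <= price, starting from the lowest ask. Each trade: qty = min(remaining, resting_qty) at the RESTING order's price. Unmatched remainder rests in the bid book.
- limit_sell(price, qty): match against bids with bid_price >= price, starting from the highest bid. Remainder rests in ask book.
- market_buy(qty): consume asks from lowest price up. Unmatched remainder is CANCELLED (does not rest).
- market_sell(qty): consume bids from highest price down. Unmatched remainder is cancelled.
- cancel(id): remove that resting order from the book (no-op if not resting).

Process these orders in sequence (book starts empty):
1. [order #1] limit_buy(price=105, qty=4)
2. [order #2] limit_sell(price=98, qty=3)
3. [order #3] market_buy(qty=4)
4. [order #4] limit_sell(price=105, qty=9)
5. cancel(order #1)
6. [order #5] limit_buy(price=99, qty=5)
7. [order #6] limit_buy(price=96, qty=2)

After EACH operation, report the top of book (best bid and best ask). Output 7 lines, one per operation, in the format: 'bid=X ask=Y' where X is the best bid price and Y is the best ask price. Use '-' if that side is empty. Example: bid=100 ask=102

Answer: bid=105 ask=-
bid=105 ask=-
bid=105 ask=-
bid=- ask=105
bid=- ask=105
bid=99 ask=105
bid=99 ask=105

Derivation:
After op 1 [order #1] limit_buy(price=105, qty=4): fills=none; bids=[#1:4@105] asks=[-]
After op 2 [order #2] limit_sell(price=98, qty=3): fills=#1x#2:3@105; bids=[#1:1@105] asks=[-]
After op 3 [order #3] market_buy(qty=4): fills=none; bids=[#1:1@105] asks=[-]
After op 4 [order #4] limit_sell(price=105, qty=9): fills=#1x#4:1@105; bids=[-] asks=[#4:8@105]
After op 5 cancel(order #1): fills=none; bids=[-] asks=[#4:8@105]
After op 6 [order #5] limit_buy(price=99, qty=5): fills=none; bids=[#5:5@99] asks=[#4:8@105]
After op 7 [order #6] limit_buy(price=96, qty=2): fills=none; bids=[#5:5@99 #6:2@96] asks=[#4:8@105]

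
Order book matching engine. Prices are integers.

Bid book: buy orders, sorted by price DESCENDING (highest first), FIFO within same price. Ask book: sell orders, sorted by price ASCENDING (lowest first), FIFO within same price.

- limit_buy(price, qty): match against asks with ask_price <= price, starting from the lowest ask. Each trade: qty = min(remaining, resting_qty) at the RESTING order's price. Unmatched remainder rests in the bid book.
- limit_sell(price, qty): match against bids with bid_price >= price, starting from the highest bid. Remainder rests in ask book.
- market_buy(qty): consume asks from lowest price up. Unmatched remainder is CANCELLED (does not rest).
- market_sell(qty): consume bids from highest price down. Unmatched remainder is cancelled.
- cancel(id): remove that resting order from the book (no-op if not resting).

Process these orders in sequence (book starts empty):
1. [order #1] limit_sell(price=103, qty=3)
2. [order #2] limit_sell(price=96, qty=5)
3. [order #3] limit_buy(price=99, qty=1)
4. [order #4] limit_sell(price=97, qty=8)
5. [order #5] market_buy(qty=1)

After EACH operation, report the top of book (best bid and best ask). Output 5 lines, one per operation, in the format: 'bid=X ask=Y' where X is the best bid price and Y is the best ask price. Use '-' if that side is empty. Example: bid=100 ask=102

After op 1 [order #1] limit_sell(price=103, qty=3): fills=none; bids=[-] asks=[#1:3@103]
After op 2 [order #2] limit_sell(price=96, qty=5): fills=none; bids=[-] asks=[#2:5@96 #1:3@103]
After op 3 [order #3] limit_buy(price=99, qty=1): fills=#3x#2:1@96; bids=[-] asks=[#2:4@96 #1:3@103]
After op 4 [order #4] limit_sell(price=97, qty=8): fills=none; bids=[-] asks=[#2:4@96 #4:8@97 #1:3@103]
After op 5 [order #5] market_buy(qty=1): fills=#5x#2:1@96; bids=[-] asks=[#2:3@96 #4:8@97 #1:3@103]

Answer: bid=- ask=103
bid=- ask=96
bid=- ask=96
bid=- ask=96
bid=- ask=96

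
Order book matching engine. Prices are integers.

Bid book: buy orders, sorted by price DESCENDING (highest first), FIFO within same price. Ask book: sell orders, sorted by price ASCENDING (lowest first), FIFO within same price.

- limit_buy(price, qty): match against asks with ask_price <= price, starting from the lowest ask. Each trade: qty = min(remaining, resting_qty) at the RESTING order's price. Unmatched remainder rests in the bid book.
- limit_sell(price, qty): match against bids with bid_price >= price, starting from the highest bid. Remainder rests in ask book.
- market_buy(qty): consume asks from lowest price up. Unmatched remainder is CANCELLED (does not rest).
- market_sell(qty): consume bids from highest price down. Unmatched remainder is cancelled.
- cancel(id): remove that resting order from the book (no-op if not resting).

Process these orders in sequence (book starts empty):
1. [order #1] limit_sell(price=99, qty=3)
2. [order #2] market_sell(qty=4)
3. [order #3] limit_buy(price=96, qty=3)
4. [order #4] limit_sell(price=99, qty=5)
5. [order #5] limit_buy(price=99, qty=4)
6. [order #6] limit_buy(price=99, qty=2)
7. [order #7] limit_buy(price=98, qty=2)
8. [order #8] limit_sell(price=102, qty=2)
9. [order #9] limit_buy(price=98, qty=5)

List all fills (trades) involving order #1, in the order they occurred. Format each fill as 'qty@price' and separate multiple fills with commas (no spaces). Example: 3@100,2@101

Answer: 3@99

Derivation:
After op 1 [order #1] limit_sell(price=99, qty=3): fills=none; bids=[-] asks=[#1:3@99]
After op 2 [order #2] market_sell(qty=4): fills=none; bids=[-] asks=[#1:3@99]
After op 3 [order #3] limit_buy(price=96, qty=3): fills=none; bids=[#3:3@96] asks=[#1:3@99]
After op 4 [order #4] limit_sell(price=99, qty=5): fills=none; bids=[#3:3@96] asks=[#1:3@99 #4:5@99]
After op 5 [order #5] limit_buy(price=99, qty=4): fills=#5x#1:3@99 #5x#4:1@99; bids=[#3:3@96] asks=[#4:4@99]
After op 6 [order #6] limit_buy(price=99, qty=2): fills=#6x#4:2@99; bids=[#3:3@96] asks=[#4:2@99]
After op 7 [order #7] limit_buy(price=98, qty=2): fills=none; bids=[#7:2@98 #3:3@96] asks=[#4:2@99]
After op 8 [order #8] limit_sell(price=102, qty=2): fills=none; bids=[#7:2@98 #3:3@96] asks=[#4:2@99 #8:2@102]
After op 9 [order #9] limit_buy(price=98, qty=5): fills=none; bids=[#7:2@98 #9:5@98 #3:3@96] asks=[#4:2@99 #8:2@102]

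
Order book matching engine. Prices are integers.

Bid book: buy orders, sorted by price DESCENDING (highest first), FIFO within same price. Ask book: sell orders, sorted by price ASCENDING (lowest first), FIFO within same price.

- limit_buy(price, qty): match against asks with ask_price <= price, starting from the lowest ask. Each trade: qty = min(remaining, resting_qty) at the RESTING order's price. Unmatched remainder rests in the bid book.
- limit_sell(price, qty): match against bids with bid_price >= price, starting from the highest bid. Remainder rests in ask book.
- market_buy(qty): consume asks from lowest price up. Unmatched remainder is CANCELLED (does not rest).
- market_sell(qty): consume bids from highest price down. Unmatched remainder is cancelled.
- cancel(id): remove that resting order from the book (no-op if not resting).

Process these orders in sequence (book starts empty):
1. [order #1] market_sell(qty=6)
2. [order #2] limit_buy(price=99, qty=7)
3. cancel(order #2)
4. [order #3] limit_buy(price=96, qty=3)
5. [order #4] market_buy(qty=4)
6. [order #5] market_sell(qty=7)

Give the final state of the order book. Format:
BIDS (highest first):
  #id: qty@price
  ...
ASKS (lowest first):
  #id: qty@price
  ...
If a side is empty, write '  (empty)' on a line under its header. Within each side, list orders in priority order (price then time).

After op 1 [order #1] market_sell(qty=6): fills=none; bids=[-] asks=[-]
After op 2 [order #2] limit_buy(price=99, qty=7): fills=none; bids=[#2:7@99] asks=[-]
After op 3 cancel(order #2): fills=none; bids=[-] asks=[-]
After op 4 [order #3] limit_buy(price=96, qty=3): fills=none; bids=[#3:3@96] asks=[-]
After op 5 [order #4] market_buy(qty=4): fills=none; bids=[#3:3@96] asks=[-]
After op 6 [order #5] market_sell(qty=7): fills=#3x#5:3@96; bids=[-] asks=[-]

Answer: BIDS (highest first):
  (empty)
ASKS (lowest first):
  (empty)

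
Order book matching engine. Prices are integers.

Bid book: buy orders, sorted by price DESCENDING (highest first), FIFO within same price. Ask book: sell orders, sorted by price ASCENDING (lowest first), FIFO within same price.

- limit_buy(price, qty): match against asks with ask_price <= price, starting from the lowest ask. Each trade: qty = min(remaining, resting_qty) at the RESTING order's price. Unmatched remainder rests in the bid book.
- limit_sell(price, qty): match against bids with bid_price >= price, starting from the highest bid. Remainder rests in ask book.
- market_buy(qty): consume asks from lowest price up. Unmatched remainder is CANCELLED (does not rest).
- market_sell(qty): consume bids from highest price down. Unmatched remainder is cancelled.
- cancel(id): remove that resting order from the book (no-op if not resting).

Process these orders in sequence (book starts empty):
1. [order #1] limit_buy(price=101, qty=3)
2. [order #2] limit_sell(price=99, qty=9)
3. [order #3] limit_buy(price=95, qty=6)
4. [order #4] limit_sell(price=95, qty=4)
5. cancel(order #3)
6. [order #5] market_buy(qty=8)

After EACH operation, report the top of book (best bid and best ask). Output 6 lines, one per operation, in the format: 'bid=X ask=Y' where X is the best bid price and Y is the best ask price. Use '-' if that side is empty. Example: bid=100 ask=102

Answer: bid=101 ask=-
bid=- ask=99
bid=95 ask=99
bid=95 ask=99
bid=- ask=99
bid=- ask=-

Derivation:
After op 1 [order #1] limit_buy(price=101, qty=3): fills=none; bids=[#1:3@101] asks=[-]
After op 2 [order #2] limit_sell(price=99, qty=9): fills=#1x#2:3@101; bids=[-] asks=[#2:6@99]
After op 3 [order #3] limit_buy(price=95, qty=6): fills=none; bids=[#3:6@95] asks=[#2:6@99]
After op 4 [order #4] limit_sell(price=95, qty=4): fills=#3x#4:4@95; bids=[#3:2@95] asks=[#2:6@99]
After op 5 cancel(order #3): fills=none; bids=[-] asks=[#2:6@99]
After op 6 [order #5] market_buy(qty=8): fills=#5x#2:6@99; bids=[-] asks=[-]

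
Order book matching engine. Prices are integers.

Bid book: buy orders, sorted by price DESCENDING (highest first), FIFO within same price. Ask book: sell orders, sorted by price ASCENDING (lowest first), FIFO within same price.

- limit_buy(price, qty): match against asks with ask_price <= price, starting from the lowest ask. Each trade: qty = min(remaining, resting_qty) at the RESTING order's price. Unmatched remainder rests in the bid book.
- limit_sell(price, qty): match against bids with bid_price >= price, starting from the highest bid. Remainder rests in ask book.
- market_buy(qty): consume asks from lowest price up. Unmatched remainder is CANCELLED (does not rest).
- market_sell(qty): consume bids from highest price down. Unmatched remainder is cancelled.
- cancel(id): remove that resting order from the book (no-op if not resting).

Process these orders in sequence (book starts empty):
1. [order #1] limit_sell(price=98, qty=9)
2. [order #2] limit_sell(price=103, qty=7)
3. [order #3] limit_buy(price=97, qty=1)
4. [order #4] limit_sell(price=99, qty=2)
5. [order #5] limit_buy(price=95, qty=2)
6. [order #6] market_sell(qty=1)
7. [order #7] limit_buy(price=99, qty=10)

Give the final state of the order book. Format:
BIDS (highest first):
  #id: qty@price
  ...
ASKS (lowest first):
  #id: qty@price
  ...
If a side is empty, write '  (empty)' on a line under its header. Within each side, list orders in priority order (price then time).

After op 1 [order #1] limit_sell(price=98, qty=9): fills=none; bids=[-] asks=[#1:9@98]
After op 2 [order #2] limit_sell(price=103, qty=7): fills=none; bids=[-] asks=[#1:9@98 #2:7@103]
After op 3 [order #3] limit_buy(price=97, qty=1): fills=none; bids=[#3:1@97] asks=[#1:9@98 #2:7@103]
After op 4 [order #4] limit_sell(price=99, qty=2): fills=none; bids=[#3:1@97] asks=[#1:9@98 #4:2@99 #2:7@103]
After op 5 [order #5] limit_buy(price=95, qty=2): fills=none; bids=[#3:1@97 #5:2@95] asks=[#1:9@98 #4:2@99 #2:7@103]
After op 6 [order #6] market_sell(qty=1): fills=#3x#6:1@97; bids=[#5:2@95] asks=[#1:9@98 #4:2@99 #2:7@103]
After op 7 [order #7] limit_buy(price=99, qty=10): fills=#7x#1:9@98 #7x#4:1@99; bids=[#5:2@95] asks=[#4:1@99 #2:7@103]

Answer: BIDS (highest first):
  #5: 2@95
ASKS (lowest first):
  #4: 1@99
  #2: 7@103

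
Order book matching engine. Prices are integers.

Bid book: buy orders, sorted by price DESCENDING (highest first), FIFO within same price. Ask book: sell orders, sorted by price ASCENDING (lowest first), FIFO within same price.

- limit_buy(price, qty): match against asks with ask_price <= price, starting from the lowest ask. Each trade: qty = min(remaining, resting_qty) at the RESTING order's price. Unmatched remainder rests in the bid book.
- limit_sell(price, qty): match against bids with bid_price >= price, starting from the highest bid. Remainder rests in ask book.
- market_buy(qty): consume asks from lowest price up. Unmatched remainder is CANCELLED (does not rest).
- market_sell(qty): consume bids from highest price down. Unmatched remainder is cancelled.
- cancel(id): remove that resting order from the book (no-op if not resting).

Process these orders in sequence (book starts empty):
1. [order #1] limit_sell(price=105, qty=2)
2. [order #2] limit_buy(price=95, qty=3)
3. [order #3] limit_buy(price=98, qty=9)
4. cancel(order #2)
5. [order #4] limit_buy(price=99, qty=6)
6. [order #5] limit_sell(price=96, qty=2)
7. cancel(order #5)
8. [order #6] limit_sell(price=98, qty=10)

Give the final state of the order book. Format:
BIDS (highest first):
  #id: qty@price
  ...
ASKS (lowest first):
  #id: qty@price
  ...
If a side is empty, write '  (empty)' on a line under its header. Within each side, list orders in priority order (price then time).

Answer: BIDS (highest first):
  #3: 3@98
ASKS (lowest first):
  #1: 2@105

Derivation:
After op 1 [order #1] limit_sell(price=105, qty=2): fills=none; bids=[-] asks=[#1:2@105]
After op 2 [order #2] limit_buy(price=95, qty=3): fills=none; bids=[#2:3@95] asks=[#1:2@105]
After op 3 [order #3] limit_buy(price=98, qty=9): fills=none; bids=[#3:9@98 #2:3@95] asks=[#1:2@105]
After op 4 cancel(order #2): fills=none; bids=[#3:9@98] asks=[#1:2@105]
After op 5 [order #4] limit_buy(price=99, qty=6): fills=none; bids=[#4:6@99 #3:9@98] asks=[#1:2@105]
After op 6 [order #5] limit_sell(price=96, qty=2): fills=#4x#5:2@99; bids=[#4:4@99 #3:9@98] asks=[#1:2@105]
After op 7 cancel(order #5): fills=none; bids=[#4:4@99 #3:9@98] asks=[#1:2@105]
After op 8 [order #6] limit_sell(price=98, qty=10): fills=#4x#6:4@99 #3x#6:6@98; bids=[#3:3@98] asks=[#1:2@105]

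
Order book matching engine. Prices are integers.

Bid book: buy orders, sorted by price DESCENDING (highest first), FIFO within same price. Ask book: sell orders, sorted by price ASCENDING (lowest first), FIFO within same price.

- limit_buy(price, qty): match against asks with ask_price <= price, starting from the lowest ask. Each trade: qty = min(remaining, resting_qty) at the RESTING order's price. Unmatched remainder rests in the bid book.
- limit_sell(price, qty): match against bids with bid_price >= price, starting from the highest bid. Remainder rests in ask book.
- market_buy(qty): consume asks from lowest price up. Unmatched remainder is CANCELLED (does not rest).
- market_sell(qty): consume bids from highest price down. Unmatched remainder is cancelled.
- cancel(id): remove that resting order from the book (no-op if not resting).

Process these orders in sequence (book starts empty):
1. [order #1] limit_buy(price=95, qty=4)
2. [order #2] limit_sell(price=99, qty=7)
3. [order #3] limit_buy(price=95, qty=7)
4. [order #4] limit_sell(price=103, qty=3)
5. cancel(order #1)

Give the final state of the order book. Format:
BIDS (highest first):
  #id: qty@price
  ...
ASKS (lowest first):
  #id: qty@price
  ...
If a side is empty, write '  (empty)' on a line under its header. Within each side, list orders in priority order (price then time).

Answer: BIDS (highest first):
  #3: 7@95
ASKS (lowest first):
  #2: 7@99
  #4: 3@103

Derivation:
After op 1 [order #1] limit_buy(price=95, qty=4): fills=none; bids=[#1:4@95] asks=[-]
After op 2 [order #2] limit_sell(price=99, qty=7): fills=none; bids=[#1:4@95] asks=[#2:7@99]
After op 3 [order #3] limit_buy(price=95, qty=7): fills=none; bids=[#1:4@95 #3:7@95] asks=[#2:7@99]
After op 4 [order #4] limit_sell(price=103, qty=3): fills=none; bids=[#1:4@95 #3:7@95] asks=[#2:7@99 #4:3@103]
After op 5 cancel(order #1): fills=none; bids=[#3:7@95] asks=[#2:7@99 #4:3@103]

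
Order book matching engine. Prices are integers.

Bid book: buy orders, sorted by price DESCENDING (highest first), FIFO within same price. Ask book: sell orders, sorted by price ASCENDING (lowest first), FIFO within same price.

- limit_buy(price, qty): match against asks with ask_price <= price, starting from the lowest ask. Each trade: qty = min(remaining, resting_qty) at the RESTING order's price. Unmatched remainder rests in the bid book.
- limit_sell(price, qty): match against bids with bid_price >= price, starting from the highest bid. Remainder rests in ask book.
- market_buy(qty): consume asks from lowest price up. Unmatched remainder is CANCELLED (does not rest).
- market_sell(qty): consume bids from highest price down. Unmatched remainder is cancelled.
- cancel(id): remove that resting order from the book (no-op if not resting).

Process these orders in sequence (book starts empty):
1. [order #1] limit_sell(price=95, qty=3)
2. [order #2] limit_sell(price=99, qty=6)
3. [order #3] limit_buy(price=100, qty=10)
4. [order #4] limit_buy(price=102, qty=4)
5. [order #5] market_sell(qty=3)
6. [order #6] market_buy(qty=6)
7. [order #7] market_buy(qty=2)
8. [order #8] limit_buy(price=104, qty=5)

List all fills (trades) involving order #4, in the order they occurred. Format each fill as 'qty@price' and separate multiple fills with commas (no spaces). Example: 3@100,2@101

After op 1 [order #1] limit_sell(price=95, qty=3): fills=none; bids=[-] asks=[#1:3@95]
After op 2 [order #2] limit_sell(price=99, qty=6): fills=none; bids=[-] asks=[#1:3@95 #2:6@99]
After op 3 [order #3] limit_buy(price=100, qty=10): fills=#3x#1:3@95 #3x#2:6@99; bids=[#3:1@100] asks=[-]
After op 4 [order #4] limit_buy(price=102, qty=4): fills=none; bids=[#4:4@102 #3:1@100] asks=[-]
After op 5 [order #5] market_sell(qty=3): fills=#4x#5:3@102; bids=[#4:1@102 #3:1@100] asks=[-]
After op 6 [order #6] market_buy(qty=6): fills=none; bids=[#4:1@102 #3:1@100] asks=[-]
After op 7 [order #7] market_buy(qty=2): fills=none; bids=[#4:1@102 #3:1@100] asks=[-]
After op 8 [order #8] limit_buy(price=104, qty=5): fills=none; bids=[#8:5@104 #4:1@102 #3:1@100] asks=[-]

Answer: 3@102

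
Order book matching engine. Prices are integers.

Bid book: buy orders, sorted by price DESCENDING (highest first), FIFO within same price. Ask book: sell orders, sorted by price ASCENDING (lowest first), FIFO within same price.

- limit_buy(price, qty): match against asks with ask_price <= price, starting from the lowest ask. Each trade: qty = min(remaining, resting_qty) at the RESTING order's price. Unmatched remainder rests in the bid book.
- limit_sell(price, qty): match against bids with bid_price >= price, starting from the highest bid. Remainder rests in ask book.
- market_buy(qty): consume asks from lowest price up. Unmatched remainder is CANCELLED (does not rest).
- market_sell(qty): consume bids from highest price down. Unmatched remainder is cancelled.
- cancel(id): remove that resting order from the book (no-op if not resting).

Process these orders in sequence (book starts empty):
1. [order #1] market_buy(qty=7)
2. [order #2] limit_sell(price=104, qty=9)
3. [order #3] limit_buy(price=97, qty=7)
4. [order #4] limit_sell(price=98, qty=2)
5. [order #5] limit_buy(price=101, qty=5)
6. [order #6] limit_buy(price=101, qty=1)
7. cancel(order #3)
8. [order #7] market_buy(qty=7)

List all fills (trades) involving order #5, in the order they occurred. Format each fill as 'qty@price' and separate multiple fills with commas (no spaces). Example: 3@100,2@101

After op 1 [order #1] market_buy(qty=7): fills=none; bids=[-] asks=[-]
After op 2 [order #2] limit_sell(price=104, qty=9): fills=none; bids=[-] asks=[#2:9@104]
After op 3 [order #3] limit_buy(price=97, qty=7): fills=none; bids=[#3:7@97] asks=[#2:9@104]
After op 4 [order #4] limit_sell(price=98, qty=2): fills=none; bids=[#3:7@97] asks=[#4:2@98 #2:9@104]
After op 5 [order #5] limit_buy(price=101, qty=5): fills=#5x#4:2@98; bids=[#5:3@101 #3:7@97] asks=[#2:9@104]
After op 6 [order #6] limit_buy(price=101, qty=1): fills=none; bids=[#5:3@101 #6:1@101 #3:7@97] asks=[#2:9@104]
After op 7 cancel(order #3): fills=none; bids=[#5:3@101 #6:1@101] asks=[#2:9@104]
After op 8 [order #7] market_buy(qty=7): fills=#7x#2:7@104; bids=[#5:3@101 #6:1@101] asks=[#2:2@104]

Answer: 2@98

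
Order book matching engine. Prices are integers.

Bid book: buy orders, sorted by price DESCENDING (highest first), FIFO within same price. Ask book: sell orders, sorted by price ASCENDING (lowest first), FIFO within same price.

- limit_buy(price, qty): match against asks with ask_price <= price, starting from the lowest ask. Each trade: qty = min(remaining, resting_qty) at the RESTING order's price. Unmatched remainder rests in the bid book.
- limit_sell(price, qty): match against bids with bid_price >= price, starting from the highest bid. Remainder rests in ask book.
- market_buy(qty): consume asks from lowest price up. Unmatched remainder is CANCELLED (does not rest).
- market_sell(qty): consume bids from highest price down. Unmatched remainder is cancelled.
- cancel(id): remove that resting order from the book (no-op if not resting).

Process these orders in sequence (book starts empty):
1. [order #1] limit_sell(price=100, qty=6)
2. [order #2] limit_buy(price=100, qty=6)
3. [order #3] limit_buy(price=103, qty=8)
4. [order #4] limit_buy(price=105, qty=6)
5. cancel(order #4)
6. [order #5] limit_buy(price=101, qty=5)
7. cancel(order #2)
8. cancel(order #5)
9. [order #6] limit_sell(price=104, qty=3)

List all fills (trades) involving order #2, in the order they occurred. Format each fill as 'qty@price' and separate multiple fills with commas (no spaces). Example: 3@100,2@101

Answer: 6@100

Derivation:
After op 1 [order #1] limit_sell(price=100, qty=6): fills=none; bids=[-] asks=[#1:6@100]
After op 2 [order #2] limit_buy(price=100, qty=6): fills=#2x#1:6@100; bids=[-] asks=[-]
After op 3 [order #3] limit_buy(price=103, qty=8): fills=none; bids=[#3:8@103] asks=[-]
After op 4 [order #4] limit_buy(price=105, qty=6): fills=none; bids=[#4:6@105 #3:8@103] asks=[-]
After op 5 cancel(order #4): fills=none; bids=[#3:8@103] asks=[-]
After op 6 [order #5] limit_buy(price=101, qty=5): fills=none; bids=[#3:8@103 #5:5@101] asks=[-]
After op 7 cancel(order #2): fills=none; bids=[#3:8@103 #5:5@101] asks=[-]
After op 8 cancel(order #5): fills=none; bids=[#3:8@103] asks=[-]
After op 9 [order #6] limit_sell(price=104, qty=3): fills=none; bids=[#3:8@103] asks=[#6:3@104]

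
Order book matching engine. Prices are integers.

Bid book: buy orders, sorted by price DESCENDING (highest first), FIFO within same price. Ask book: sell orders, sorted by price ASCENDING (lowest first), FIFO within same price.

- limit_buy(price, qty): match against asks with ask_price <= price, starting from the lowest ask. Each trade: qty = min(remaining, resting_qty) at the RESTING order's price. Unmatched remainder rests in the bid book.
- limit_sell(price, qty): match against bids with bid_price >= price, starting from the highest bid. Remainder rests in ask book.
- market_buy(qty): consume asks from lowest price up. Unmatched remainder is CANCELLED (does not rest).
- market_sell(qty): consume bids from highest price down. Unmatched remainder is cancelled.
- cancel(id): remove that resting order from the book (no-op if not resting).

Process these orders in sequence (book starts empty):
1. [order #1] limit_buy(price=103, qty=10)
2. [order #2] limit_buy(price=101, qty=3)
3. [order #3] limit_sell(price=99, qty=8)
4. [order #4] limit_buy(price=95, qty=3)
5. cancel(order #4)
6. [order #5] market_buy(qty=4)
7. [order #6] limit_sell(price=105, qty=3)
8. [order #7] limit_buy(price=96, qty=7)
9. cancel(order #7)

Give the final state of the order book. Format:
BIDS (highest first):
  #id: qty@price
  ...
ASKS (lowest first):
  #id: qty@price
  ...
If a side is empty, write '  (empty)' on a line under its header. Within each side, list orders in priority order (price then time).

After op 1 [order #1] limit_buy(price=103, qty=10): fills=none; bids=[#1:10@103] asks=[-]
After op 2 [order #2] limit_buy(price=101, qty=3): fills=none; bids=[#1:10@103 #2:3@101] asks=[-]
After op 3 [order #3] limit_sell(price=99, qty=8): fills=#1x#3:8@103; bids=[#1:2@103 #2:3@101] asks=[-]
After op 4 [order #4] limit_buy(price=95, qty=3): fills=none; bids=[#1:2@103 #2:3@101 #4:3@95] asks=[-]
After op 5 cancel(order #4): fills=none; bids=[#1:2@103 #2:3@101] asks=[-]
After op 6 [order #5] market_buy(qty=4): fills=none; bids=[#1:2@103 #2:3@101] asks=[-]
After op 7 [order #6] limit_sell(price=105, qty=3): fills=none; bids=[#1:2@103 #2:3@101] asks=[#6:3@105]
After op 8 [order #7] limit_buy(price=96, qty=7): fills=none; bids=[#1:2@103 #2:3@101 #7:7@96] asks=[#6:3@105]
After op 9 cancel(order #7): fills=none; bids=[#1:2@103 #2:3@101] asks=[#6:3@105]

Answer: BIDS (highest first):
  #1: 2@103
  #2: 3@101
ASKS (lowest first):
  #6: 3@105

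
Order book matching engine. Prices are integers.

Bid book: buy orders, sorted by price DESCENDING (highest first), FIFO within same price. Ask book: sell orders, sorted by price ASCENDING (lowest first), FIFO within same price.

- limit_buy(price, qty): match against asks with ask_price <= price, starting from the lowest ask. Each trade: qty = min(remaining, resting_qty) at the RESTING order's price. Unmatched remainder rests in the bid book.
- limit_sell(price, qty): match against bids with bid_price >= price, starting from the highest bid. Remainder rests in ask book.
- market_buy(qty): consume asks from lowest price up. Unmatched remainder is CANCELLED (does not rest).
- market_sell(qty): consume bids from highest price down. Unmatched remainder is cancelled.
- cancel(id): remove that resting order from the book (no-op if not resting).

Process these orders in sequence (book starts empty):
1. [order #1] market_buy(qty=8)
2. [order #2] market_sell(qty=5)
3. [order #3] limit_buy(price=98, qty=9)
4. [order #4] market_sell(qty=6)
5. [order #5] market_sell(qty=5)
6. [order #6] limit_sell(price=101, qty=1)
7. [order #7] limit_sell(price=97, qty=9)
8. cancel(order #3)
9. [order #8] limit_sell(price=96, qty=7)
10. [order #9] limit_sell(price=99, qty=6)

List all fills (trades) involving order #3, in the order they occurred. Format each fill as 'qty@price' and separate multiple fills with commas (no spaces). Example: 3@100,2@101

Answer: 6@98,3@98

Derivation:
After op 1 [order #1] market_buy(qty=8): fills=none; bids=[-] asks=[-]
After op 2 [order #2] market_sell(qty=5): fills=none; bids=[-] asks=[-]
After op 3 [order #3] limit_buy(price=98, qty=9): fills=none; bids=[#3:9@98] asks=[-]
After op 4 [order #4] market_sell(qty=6): fills=#3x#4:6@98; bids=[#3:3@98] asks=[-]
After op 5 [order #5] market_sell(qty=5): fills=#3x#5:3@98; bids=[-] asks=[-]
After op 6 [order #6] limit_sell(price=101, qty=1): fills=none; bids=[-] asks=[#6:1@101]
After op 7 [order #7] limit_sell(price=97, qty=9): fills=none; bids=[-] asks=[#7:9@97 #6:1@101]
After op 8 cancel(order #3): fills=none; bids=[-] asks=[#7:9@97 #6:1@101]
After op 9 [order #8] limit_sell(price=96, qty=7): fills=none; bids=[-] asks=[#8:7@96 #7:9@97 #6:1@101]
After op 10 [order #9] limit_sell(price=99, qty=6): fills=none; bids=[-] asks=[#8:7@96 #7:9@97 #9:6@99 #6:1@101]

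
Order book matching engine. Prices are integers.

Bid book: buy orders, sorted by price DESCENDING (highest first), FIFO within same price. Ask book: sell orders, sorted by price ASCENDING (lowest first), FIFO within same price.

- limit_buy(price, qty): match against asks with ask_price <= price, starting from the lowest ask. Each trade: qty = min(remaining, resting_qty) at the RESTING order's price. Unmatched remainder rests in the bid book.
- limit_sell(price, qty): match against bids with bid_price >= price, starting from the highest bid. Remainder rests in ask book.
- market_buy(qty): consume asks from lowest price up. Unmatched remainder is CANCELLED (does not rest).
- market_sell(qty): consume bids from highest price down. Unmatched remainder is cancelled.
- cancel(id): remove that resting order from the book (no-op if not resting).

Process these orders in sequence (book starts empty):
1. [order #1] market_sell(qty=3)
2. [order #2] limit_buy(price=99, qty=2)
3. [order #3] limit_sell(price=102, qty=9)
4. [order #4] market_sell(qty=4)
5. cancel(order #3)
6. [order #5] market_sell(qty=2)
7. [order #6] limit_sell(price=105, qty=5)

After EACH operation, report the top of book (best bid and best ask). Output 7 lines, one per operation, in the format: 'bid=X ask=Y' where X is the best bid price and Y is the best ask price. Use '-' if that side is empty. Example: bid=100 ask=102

Answer: bid=- ask=-
bid=99 ask=-
bid=99 ask=102
bid=- ask=102
bid=- ask=-
bid=- ask=-
bid=- ask=105

Derivation:
After op 1 [order #1] market_sell(qty=3): fills=none; bids=[-] asks=[-]
After op 2 [order #2] limit_buy(price=99, qty=2): fills=none; bids=[#2:2@99] asks=[-]
After op 3 [order #3] limit_sell(price=102, qty=9): fills=none; bids=[#2:2@99] asks=[#3:9@102]
After op 4 [order #4] market_sell(qty=4): fills=#2x#4:2@99; bids=[-] asks=[#3:9@102]
After op 5 cancel(order #3): fills=none; bids=[-] asks=[-]
After op 6 [order #5] market_sell(qty=2): fills=none; bids=[-] asks=[-]
After op 7 [order #6] limit_sell(price=105, qty=5): fills=none; bids=[-] asks=[#6:5@105]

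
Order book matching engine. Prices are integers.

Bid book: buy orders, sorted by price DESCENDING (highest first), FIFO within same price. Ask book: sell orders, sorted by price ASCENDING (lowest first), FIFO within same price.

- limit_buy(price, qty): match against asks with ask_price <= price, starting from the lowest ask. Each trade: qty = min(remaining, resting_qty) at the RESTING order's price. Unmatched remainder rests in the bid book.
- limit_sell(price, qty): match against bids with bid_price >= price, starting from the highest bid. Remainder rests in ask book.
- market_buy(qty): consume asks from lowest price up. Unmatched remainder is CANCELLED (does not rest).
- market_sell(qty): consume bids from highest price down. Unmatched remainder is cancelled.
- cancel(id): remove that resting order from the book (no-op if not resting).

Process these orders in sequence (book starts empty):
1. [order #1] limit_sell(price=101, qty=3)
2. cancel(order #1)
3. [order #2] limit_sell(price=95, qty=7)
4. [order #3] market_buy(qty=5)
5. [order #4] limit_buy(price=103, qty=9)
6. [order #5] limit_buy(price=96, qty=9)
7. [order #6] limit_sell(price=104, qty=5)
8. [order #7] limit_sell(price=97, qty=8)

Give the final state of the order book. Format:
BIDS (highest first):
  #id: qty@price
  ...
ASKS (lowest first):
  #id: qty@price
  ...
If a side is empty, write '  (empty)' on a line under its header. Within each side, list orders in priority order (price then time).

Answer: BIDS (highest first):
  #5: 9@96
ASKS (lowest first):
  #7: 1@97
  #6: 5@104

Derivation:
After op 1 [order #1] limit_sell(price=101, qty=3): fills=none; bids=[-] asks=[#1:3@101]
After op 2 cancel(order #1): fills=none; bids=[-] asks=[-]
After op 3 [order #2] limit_sell(price=95, qty=7): fills=none; bids=[-] asks=[#2:7@95]
After op 4 [order #3] market_buy(qty=5): fills=#3x#2:5@95; bids=[-] asks=[#2:2@95]
After op 5 [order #4] limit_buy(price=103, qty=9): fills=#4x#2:2@95; bids=[#4:7@103] asks=[-]
After op 6 [order #5] limit_buy(price=96, qty=9): fills=none; bids=[#4:7@103 #5:9@96] asks=[-]
After op 7 [order #6] limit_sell(price=104, qty=5): fills=none; bids=[#4:7@103 #5:9@96] asks=[#6:5@104]
After op 8 [order #7] limit_sell(price=97, qty=8): fills=#4x#7:7@103; bids=[#5:9@96] asks=[#7:1@97 #6:5@104]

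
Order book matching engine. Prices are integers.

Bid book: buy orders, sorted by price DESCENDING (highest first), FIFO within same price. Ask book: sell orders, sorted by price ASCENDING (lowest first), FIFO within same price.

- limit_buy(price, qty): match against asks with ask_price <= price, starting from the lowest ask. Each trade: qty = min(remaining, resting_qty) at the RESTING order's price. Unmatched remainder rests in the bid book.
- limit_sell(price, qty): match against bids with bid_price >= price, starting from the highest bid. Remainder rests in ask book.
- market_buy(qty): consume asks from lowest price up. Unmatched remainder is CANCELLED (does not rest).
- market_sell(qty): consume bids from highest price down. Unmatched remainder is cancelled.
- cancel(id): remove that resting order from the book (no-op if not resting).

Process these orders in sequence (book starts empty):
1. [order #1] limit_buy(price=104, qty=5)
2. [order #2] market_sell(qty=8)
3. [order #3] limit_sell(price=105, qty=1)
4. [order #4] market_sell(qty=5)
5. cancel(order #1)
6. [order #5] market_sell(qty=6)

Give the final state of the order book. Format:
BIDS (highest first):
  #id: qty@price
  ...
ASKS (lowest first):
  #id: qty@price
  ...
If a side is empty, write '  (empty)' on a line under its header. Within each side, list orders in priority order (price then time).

After op 1 [order #1] limit_buy(price=104, qty=5): fills=none; bids=[#1:5@104] asks=[-]
After op 2 [order #2] market_sell(qty=8): fills=#1x#2:5@104; bids=[-] asks=[-]
After op 3 [order #3] limit_sell(price=105, qty=1): fills=none; bids=[-] asks=[#3:1@105]
After op 4 [order #4] market_sell(qty=5): fills=none; bids=[-] asks=[#3:1@105]
After op 5 cancel(order #1): fills=none; bids=[-] asks=[#3:1@105]
After op 6 [order #5] market_sell(qty=6): fills=none; bids=[-] asks=[#3:1@105]

Answer: BIDS (highest first):
  (empty)
ASKS (lowest first):
  #3: 1@105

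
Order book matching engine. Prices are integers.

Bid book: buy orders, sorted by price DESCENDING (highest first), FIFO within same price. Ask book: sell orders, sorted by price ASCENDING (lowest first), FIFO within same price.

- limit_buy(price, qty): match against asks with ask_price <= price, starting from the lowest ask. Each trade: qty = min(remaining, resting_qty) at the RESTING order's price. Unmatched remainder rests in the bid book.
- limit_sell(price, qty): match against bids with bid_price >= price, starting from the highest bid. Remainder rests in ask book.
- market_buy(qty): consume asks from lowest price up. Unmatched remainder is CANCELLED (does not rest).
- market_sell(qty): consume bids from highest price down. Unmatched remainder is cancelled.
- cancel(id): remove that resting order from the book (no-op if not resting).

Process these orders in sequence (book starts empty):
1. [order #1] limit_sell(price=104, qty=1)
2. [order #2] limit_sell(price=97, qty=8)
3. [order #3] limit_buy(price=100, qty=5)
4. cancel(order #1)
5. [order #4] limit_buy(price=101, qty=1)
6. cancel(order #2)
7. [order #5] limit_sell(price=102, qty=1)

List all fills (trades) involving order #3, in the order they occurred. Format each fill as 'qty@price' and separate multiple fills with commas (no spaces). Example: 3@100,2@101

After op 1 [order #1] limit_sell(price=104, qty=1): fills=none; bids=[-] asks=[#1:1@104]
After op 2 [order #2] limit_sell(price=97, qty=8): fills=none; bids=[-] asks=[#2:8@97 #1:1@104]
After op 3 [order #3] limit_buy(price=100, qty=5): fills=#3x#2:5@97; bids=[-] asks=[#2:3@97 #1:1@104]
After op 4 cancel(order #1): fills=none; bids=[-] asks=[#2:3@97]
After op 5 [order #4] limit_buy(price=101, qty=1): fills=#4x#2:1@97; bids=[-] asks=[#2:2@97]
After op 6 cancel(order #2): fills=none; bids=[-] asks=[-]
After op 7 [order #5] limit_sell(price=102, qty=1): fills=none; bids=[-] asks=[#5:1@102]

Answer: 5@97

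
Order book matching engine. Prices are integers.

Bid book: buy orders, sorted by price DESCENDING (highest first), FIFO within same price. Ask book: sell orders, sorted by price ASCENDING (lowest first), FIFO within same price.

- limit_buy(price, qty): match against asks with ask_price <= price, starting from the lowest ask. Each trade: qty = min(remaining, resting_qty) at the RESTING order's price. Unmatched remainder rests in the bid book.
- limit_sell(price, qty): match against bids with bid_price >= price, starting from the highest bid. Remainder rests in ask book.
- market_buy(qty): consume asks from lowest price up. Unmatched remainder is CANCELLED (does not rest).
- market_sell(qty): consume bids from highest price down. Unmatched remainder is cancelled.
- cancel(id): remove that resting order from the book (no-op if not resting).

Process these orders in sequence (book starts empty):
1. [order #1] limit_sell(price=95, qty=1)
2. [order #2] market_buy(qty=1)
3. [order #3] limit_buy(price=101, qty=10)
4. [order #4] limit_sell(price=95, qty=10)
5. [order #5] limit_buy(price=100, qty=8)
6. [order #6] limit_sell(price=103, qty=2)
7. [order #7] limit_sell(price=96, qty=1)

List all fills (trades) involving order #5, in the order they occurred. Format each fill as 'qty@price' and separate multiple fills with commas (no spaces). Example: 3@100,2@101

After op 1 [order #1] limit_sell(price=95, qty=1): fills=none; bids=[-] asks=[#1:1@95]
After op 2 [order #2] market_buy(qty=1): fills=#2x#1:1@95; bids=[-] asks=[-]
After op 3 [order #3] limit_buy(price=101, qty=10): fills=none; bids=[#3:10@101] asks=[-]
After op 4 [order #4] limit_sell(price=95, qty=10): fills=#3x#4:10@101; bids=[-] asks=[-]
After op 5 [order #5] limit_buy(price=100, qty=8): fills=none; bids=[#5:8@100] asks=[-]
After op 6 [order #6] limit_sell(price=103, qty=2): fills=none; bids=[#5:8@100] asks=[#6:2@103]
After op 7 [order #7] limit_sell(price=96, qty=1): fills=#5x#7:1@100; bids=[#5:7@100] asks=[#6:2@103]

Answer: 1@100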